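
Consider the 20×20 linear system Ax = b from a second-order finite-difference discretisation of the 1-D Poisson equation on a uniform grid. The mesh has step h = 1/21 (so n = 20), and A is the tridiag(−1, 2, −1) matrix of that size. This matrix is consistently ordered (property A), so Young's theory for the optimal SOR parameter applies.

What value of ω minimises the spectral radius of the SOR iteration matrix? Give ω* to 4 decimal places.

ω* = 1.7406

[ρ_J] n=20: ρ(B_J) = cos(π/(n+1)) = cos(π/21) = 0.9888.
√(1−ρ_J²) simplifies to sin(π/21) = 0.14904.
So ω* = 2/1.14904 = 1.7406 (Young).
Hence ρ(B_{ω*}) = 1.7406 − 1 = 0.7406.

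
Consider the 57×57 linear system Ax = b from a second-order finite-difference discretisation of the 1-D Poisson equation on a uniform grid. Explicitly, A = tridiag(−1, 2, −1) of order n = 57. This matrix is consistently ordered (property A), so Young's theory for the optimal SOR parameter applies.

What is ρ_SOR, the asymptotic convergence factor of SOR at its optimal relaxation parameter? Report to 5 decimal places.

ρ_J = max_k |cos(kπ/58)| = cos(π/58) = 0.99853
√(1−ρ_J²) simplifies to sin(π/58) = 0.054139.
ω* = 2 / (1 + 0.054139) = 2 / 1.054139 ≈ 1.89728.
Hence ρ(B_{ω*}) = 1.89728 − 1 = 0.89728.

ρ_SOR = 0.89728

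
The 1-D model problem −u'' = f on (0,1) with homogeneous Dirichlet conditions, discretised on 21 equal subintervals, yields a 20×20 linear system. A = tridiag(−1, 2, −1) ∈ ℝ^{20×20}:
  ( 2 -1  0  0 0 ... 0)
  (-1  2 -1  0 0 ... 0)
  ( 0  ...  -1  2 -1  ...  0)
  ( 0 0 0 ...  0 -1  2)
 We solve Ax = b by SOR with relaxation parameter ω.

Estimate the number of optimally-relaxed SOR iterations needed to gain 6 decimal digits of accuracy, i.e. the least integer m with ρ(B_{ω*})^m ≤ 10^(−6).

With n=20, ρ(Jacobi) = cos(π/21) = 0.9888308.
√(1−ρ_J²) simplifies to sin(π/21) = 0.1490423.
[ω*] 2 ÷ (1 + 0.1490423) = 2 ÷ 1.1490423 = 1.7405800.
At ω = 1.7405800 every |λ(B_ω)| = ω−1, so ρ_SOR = 0.7405800.
6·ln10 = 13.8155; −ln(0.7405800) = 0.300322; m = ⌈13.8155/0.300322⌉ = ⌈46.002⌉ = 47.

m = 47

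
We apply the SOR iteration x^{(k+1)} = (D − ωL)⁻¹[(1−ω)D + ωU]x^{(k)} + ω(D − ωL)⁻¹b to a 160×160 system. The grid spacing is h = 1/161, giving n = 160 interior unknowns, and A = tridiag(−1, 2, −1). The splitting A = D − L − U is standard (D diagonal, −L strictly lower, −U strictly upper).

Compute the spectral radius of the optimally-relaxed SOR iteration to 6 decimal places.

With n=160, ρ(Jacobi) = cos(π/161) = 0.999810.
√(1 − cos²(π/161)) = sin(π/161) ≈ 0.0195118.
Young: ω* = 2/(1+√(1−ρ_J²)) = 2/(1+0.0195118) = 2/1.0195118 = 1.961723.
Hence ρ(B_{ω*}) = 1.961723 − 1 = 0.961723.

ρ_SOR = 0.961723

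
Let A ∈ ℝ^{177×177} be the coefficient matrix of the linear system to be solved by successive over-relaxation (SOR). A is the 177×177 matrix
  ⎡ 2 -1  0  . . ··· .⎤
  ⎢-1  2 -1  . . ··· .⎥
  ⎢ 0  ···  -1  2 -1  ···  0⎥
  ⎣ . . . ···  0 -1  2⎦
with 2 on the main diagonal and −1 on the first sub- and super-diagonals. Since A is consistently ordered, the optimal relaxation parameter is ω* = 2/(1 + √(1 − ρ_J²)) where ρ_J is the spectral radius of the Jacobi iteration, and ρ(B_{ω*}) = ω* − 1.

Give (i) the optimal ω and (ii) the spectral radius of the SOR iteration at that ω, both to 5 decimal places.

[ρ_J] n=177: ρ(B_J) = cos(π/(n+1)) = cos(π/178) = 0.99984.
1 − cos²(π/178) = sin²(π/178) ⇒ √(1−ρ_J²) = sin(π/178) = 0.017648.
ω* = 2/(1 + 0.017648) = 2/1.017648 = 1.96532.
ρ(B_{ω*}) = ω*−1 = 0.96532

ω* = 1.96532, ρ_SOR = 0.96532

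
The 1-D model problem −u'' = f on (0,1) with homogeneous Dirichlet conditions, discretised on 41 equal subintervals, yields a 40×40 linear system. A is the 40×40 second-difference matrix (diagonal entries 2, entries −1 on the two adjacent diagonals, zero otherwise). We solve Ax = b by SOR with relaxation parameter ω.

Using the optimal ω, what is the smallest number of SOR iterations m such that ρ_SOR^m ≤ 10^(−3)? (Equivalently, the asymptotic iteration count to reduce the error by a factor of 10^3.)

n=40: λ(B_J) = 1 − λ(A)/2 = cos(kπ/41); k=1 gives ρ_J = 0.9970658.
√(1−ρ_J²) = |sin(π/41)| = 0.0765493
[ω*] 2 ÷ (1 + 0.0765493) = 2 ÷ 1.0765493 = 1.8577877.
[ρ_SOR] ω* − 1 = 0.8577877.
m ≥ 3·ln10 / (−ln 0.8577877) = 45.031; smallest integer m = 46.

m = 46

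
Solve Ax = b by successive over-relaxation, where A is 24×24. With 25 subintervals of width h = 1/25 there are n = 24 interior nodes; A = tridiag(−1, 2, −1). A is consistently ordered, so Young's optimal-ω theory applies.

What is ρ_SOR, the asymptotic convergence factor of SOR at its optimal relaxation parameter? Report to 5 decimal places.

With n=24, ρ(Jacobi) = cos(π/25) = 0.99211.
root = sin(π/25) = 0.125333  (since 1−cos² = sin²).
ω* = 2/(1 + 0.125333) = 2/1.125333 = 1.77725.
ρ(B_{ω*}) = ω*−1 = 0.77725

ρ_SOR = 0.77725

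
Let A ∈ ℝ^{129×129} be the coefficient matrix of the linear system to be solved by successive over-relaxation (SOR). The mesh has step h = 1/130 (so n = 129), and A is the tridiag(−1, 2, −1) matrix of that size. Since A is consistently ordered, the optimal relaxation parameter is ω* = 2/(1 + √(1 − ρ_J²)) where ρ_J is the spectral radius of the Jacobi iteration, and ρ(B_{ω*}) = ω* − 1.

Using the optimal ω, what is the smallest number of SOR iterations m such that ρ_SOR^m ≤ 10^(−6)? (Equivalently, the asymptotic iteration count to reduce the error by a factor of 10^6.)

n=129: λ(B_J) = 1 − λ(A)/2 = cos(kπ/130); k=1 gives ρ_J = 0.9997080.
root = sin(π/130) = 0.0241637  (since 1−cos² = sin²).
[ω*] 2 ÷ (1 + 0.0241637) = 2 ÷ 1.0241637 = 1.9528128.
and ρ(B_{ω*}) = 1.9528128 − 1 = 0.9528128.
For 6 digits: m = 6·ln10 / (−ln 0.9528128) = 13.8155/0.0483368 = 285.817; round up → m = 286.

m = 286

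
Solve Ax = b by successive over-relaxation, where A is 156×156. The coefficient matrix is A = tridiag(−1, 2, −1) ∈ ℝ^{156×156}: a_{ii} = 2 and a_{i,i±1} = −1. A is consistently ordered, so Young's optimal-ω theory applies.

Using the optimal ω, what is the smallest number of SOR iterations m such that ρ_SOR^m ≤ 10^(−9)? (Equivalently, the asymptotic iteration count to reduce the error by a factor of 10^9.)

m = 518

[ρ_J] n=156: ρ(B_J) = cos(π/(n+1)) = cos(π/157) = 0.9997998.
√(1−ρ_J²) simplifies to sin(π/157) = 0.0200088.
ω* = 2 / (1 + 0.0200088) = 2 / 1.0200088 ≈ 1.9607674.
[ρ_SOR] ω* − 1 = 0.9607674.
9·ln10 = 20.7233; −ln(0.9607674) = 0.0400229; m = ⌈20.7233/0.0400229⌉ = ⌈517.786⌉ = 518.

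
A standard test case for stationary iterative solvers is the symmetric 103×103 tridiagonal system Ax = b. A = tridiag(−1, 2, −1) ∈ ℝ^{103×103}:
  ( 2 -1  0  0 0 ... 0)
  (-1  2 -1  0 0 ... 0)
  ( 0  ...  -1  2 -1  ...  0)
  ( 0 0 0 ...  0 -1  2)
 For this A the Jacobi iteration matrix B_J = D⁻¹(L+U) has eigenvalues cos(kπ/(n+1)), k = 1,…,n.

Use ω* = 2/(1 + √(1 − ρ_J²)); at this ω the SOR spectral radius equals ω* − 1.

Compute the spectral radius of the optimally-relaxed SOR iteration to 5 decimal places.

ρ_SOR = 0.94136

spectrum of D⁻¹(L+U) = {cos(kπ/104) : 1≤k≤103}; ρ_J = cos(π/104) = 0.99954.
√(1−ρ_J²) = |sin(π/104)| = 0.030203
ω* = 2/(1+0.030203) = 1.94136
ρ_SOR = ω* − 1 ≈ 0.94136.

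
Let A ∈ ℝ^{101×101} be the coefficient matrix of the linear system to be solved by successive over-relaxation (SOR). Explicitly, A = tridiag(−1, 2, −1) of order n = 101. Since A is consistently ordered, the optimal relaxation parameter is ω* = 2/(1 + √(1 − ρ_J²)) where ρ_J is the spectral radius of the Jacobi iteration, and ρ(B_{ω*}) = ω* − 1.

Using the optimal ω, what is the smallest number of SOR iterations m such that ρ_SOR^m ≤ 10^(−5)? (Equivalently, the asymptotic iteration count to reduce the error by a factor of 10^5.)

ρ_J = max_k |cos(kπ/102)| = cos(π/102) = 0.9995257
root = sin(π/102) = 0.0307951  (since 1−cos² = sin²).
ω* = 2/(1+0.0307951) = 1.9402498
Hence ρ(B_{ω*}) = 1.9402498 − 1 = 0.9402498.
(0.9402498)^m ≤ 10^{−5}  ⇒  m·ln(0.9402498) ≤ −5·ln10  ⇒  m ≥ 186.868  ⇒  m = 187

m = 187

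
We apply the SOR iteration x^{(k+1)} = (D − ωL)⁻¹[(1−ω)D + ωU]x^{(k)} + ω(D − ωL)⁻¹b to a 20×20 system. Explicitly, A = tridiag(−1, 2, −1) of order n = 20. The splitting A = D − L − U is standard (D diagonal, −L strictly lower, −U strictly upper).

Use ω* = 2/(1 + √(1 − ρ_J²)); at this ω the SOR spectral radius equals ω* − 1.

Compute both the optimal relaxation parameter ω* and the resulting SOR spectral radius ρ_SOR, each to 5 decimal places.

[ρ_J] n=20: ρ(B_J) = cos(π/(n+1)) = cos(π/21) = 0.98883.
√(1−ρ_J²) simplifies to sin(π/21) = 0.149042.
ω* = 2 / (1 + 0.149042) = 2 / 1.149042 ≈ 1.74058.
and ρ(B_{ω*}) = 1.74058 − 1 = 0.74058.

ω* = 1.74058, ρ_SOR = 0.74058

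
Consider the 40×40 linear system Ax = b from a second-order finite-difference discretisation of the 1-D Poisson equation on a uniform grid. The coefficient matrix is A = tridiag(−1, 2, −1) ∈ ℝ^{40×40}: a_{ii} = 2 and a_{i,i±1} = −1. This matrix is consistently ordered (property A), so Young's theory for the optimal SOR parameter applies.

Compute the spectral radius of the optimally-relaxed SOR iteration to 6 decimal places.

½·tridiag(1,0,1) at n=40: λ_k = cos(kπ/41); max |λ| at k=1 ⇒ ρ_J = cos(π/41) ≈ 0.997066.
1 − cos²(π/41) = sin²(π/41) ⇒ √(1−ρ_J²) = sin(π/41) = 0.0765493.
Then 2/(1+√(1−ρ_J²)) = 2/(1+0.0765493); ω* = 2/1.0765493 = 1.857788.
Hence ρ(B_{ω*}) = 1.857788 − 1 = 0.857788.

ρ_SOR = 0.857788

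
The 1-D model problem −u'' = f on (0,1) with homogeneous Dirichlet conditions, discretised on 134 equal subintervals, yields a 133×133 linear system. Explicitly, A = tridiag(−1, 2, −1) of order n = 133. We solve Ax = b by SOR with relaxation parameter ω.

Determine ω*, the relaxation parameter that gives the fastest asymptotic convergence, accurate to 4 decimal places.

ω* = 1.9542

ρ_J = max_k |cos(kπ/134)| = cos(π/134) = 0.9997
1 − cos²(π/134) = sin²(π/134) ⇒ √(1−ρ_J²) = sin(π/134) = 0.02344.
Then 2/(1+√(1−ρ_J²)) = 2/(1+0.02344); ω* = 2/1.02344 = 1.9542.
Hence ρ(B_{ω*}) = 1.9542 − 1 = 0.9542.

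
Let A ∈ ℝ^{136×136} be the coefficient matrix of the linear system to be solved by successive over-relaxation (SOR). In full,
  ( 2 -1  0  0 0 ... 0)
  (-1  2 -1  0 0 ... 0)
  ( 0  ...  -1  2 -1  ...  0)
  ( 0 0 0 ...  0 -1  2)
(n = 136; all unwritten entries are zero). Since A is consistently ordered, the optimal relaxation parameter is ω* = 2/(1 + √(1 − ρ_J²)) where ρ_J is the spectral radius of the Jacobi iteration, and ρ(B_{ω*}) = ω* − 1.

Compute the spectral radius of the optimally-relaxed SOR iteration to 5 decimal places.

ρ_SOR = 0.95517

With n=136, ρ(Jacobi) = cos(π/137) = 0.99974.
1 − cos²(π/137) = sin²(π/137) ⇒ √(1−ρ_J²) = sin(π/137) = 0.022929.
ω* = 2 / (1 + 0.022929) = 2 / 1.022929 ≈ 1.95517.
ρ(B_{ω*}) = ω*−1 = 0.95517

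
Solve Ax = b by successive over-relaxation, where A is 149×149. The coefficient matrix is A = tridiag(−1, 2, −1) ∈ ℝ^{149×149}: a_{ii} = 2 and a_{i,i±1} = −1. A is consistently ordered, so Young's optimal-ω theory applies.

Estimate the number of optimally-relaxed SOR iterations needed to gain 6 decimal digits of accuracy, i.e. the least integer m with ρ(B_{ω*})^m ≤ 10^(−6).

m = 330

½·tridiag(1,0,1) at n=149: λ_k = cos(kπ/150); max |λ| at k=1 ⇒ ρ_J = cos(π/150) ≈ 0.9997807.
√(1−ρ_J²) = |sin(π/150)| = 0.0209424
ω* = 2 / (1 + 0.0209424) = 2 / 1.0209424 ≈ 1.9589744.
At ω = 1.9589744 every |λ(B_ω)| = ω−1, so ρ_SOR = 0.9589744.
m ≥ 6·ln10 / (−ln 0.9589744) = 329.797; smallest integer m = 330.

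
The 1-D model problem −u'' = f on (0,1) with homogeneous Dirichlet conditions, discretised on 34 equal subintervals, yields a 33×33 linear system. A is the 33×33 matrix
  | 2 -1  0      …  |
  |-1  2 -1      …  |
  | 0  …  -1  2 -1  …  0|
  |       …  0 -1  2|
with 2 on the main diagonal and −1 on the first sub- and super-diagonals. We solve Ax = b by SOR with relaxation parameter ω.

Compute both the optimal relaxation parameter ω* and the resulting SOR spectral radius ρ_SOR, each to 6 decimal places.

spectrum of D⁻¹(L+U) = {cos(kπ/34) : 1≤k≤33}; ρ_J = cos(π/34) = 0.995734.
1 − cos²(π/34) = sin²(π/34) ⇒ √(1−ρ_J²) = sin(π/34) = 0.0922684.
ω* = 2/(1+0.0922684) = 1.831052
ρ(B_{ω*}) = ω*−1 = 0.831052

ω* = 1.831052, ρ_SOR = 0.831052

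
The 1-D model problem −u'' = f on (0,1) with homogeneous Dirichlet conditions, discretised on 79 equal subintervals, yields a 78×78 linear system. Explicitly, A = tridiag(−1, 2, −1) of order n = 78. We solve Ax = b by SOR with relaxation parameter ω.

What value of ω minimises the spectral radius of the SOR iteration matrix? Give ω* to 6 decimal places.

ω* = 1.923527

½·tridiag(1,0,1) at n=78: λ_k = cos(kπ/79); max |λ| at k=1 ⇒ ρ_J = cos(π/79) ≈ 0.999209.
√(1−ρ_J²) simplifies to sin(π/79) = 0.0397565.
ω* = 2 / (1 + 0.0397565) = 2 / 1.0397565 ≈ 1.923527.
At ω = 1.923527 every |λ(B_ω)| = ω−1, so ρ_SOR = 0.923527.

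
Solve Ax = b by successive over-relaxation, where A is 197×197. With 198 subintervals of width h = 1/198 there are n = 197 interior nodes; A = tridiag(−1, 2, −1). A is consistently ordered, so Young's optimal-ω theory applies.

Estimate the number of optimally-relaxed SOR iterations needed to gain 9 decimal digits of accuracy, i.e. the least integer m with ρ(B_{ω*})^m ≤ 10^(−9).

m = 654

½·tridiag(1,0,1) at n=197: λ_k = cos(kπ/198); max |λ| at k=1 ⇒ ρ_J = cos(π/198) ≈ 0.9998741.
root = sin(π/198) = 0.0158660  (since 1−cos² = sin²).
ω* = 2/(1 + 0.0158660) = 2/1.0158660 = 1.9687636.
ρ(B_{ω*}) = ω*−1 = 0.9687636
(0.9687636)^m ≤ 10^{−9}  ⇒  m·ln(0.9687636) ≤ −9·ln10  ⇒  m ≥ 653.017  ⇒  m = 654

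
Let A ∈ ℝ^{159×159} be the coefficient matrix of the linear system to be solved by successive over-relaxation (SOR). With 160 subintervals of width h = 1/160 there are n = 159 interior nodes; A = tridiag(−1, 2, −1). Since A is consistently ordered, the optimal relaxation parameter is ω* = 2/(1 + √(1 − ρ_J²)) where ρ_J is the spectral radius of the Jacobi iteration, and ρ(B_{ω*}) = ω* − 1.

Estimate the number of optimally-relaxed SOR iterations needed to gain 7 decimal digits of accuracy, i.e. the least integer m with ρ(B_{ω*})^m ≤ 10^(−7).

m = 411

With n=159, ρ(Jacobi) = cos(π/160) = 0.9998072.
1 − cos²(π/160) = sin²(π/160) ⇒ √(1−ρ_J²) = sin(π/160) = 0.0196337.
So ω* = 2/1.0196337 = 1.9614887 (Young).
ρ_SOR = ω* − 1 = 1.9614887 − 1 = 0.9614887.
7·ln10 = 16.1181; −ln(0.9614887) = 0.0392725; m = ⌈16.1181/0.0392725⌉ = ⌈410.417⌉ = 411.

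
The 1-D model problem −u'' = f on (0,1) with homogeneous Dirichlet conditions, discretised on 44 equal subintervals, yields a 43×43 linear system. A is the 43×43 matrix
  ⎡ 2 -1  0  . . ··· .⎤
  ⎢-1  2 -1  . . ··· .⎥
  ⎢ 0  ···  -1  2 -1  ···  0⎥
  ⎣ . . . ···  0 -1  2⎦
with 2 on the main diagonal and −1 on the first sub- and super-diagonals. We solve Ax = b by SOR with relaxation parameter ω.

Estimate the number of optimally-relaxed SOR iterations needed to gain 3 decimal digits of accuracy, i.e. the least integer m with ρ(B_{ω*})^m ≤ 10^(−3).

m = 49

½·tridiag(1,0,1) at n=43: λ_k = cos(kπ/44); max |λ| at k=1 ⇒ ρ_J = cos(π/44) ≈ 0.9974521.
√(1 − cos²(π/44)) = sin(π/44) ≈ 0.0713392.
ω* = 2 / (1 + 0.0713392) = 2 / 1.0713392 ≈ 1.8668224.
At ω = 1.8668224 every |λ(B_ω)| = ω−1, so ρ_SOR = 0.8668224.
3·ln10 = 6.90776; −ln(0.8668224) = 0.142921; m = ⌈6.90776/0.142921⌉ = ⌈48.333⌉ = 49.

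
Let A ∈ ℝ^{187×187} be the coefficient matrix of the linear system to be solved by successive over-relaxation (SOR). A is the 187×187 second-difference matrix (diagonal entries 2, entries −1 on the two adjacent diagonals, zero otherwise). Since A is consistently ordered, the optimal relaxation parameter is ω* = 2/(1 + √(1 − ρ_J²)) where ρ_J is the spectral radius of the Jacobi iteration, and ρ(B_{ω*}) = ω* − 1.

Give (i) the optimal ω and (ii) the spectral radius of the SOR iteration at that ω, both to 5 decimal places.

ω* = 1.96713, ρ_SOR = 0.96713

n=187: λ(B_J) = 1 − λ(A)/2 = cos(kπ/188); k=1 gives ρ_J = 0.99986.
root = sin(π/188) = 0.016710  (since 1−cos² = sin²).
[ω*] 2 ÷ (1 + 0.016710) = 2 ÷ 1.016710 = 1.96713.
[ρ_SOR] ω* − 1 = 0.96713.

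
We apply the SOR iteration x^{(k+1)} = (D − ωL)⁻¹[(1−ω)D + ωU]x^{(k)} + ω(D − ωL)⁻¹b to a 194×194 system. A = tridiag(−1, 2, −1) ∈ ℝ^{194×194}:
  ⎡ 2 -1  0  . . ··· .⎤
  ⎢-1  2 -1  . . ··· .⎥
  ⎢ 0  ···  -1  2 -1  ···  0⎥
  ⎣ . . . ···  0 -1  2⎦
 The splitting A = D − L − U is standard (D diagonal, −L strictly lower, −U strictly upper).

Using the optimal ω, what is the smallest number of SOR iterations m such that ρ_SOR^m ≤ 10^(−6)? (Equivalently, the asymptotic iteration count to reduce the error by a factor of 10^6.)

m = 429

With n=194, ρ(Jacobi) = cos(π/195) = 0.9998702.
√(1−ρ_J²) simplifies to sin(π/195) = 0.0161100.
ω* = 2 / (1 + 0.0161100) = 2 / 1.0161100 ≈ 1.9682908.
ρ_SOR = ω* − 1 ≈ 0.9682908.
ρ_SOR^m ≤ 10^(−6) ⇔ m ≥ 6·ln10/(−ln 0.9682908) = 13.8155/0.0322228 = 428.749; m = ⌈428.749⌉ = 429.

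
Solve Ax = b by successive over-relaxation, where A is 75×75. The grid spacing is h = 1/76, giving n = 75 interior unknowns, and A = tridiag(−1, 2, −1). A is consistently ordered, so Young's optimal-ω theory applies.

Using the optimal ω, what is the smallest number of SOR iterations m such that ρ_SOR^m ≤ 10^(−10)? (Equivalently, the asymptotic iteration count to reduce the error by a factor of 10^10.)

m = 279

spectrum of D⁻¹(L+U) = {cos(kπ/76) : 1≤k≤75}; ρ_J = cos(π/76) = 0.9991458.
√(1−ρ_J²) = |sin(π/76)| = 0.0413250
ω* = 2/(1 + 0.0413250) = 2/1.0413250 = 1.9206300.
At ω = 1.9206300 every |λ(B_ω)| = ω−1, so ρ_SOR = 0.9206300.
m ≥ 10·ln10 / (−ln 0.9206300) = 278.437; smallest integer m = 279.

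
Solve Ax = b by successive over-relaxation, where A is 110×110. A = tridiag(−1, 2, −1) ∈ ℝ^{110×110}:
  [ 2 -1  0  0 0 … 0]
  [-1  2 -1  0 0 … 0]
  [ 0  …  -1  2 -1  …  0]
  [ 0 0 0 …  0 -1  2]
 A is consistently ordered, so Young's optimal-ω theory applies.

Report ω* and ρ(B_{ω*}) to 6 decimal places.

ω* = 1.944960, ρ_SOR = 0.944960

With n=110, ρ(Jacobi) = cos(π/111) = 0.999600.
√(1 − cos²(π/111)) = sin(π/111) ≈ 0.0282989.
ω* = 2 / (1 + 0.0282989) = 2 / 1.0282989 ≈ 1.944960.
[ρ_SOR] ω* − 1 = 0.944960.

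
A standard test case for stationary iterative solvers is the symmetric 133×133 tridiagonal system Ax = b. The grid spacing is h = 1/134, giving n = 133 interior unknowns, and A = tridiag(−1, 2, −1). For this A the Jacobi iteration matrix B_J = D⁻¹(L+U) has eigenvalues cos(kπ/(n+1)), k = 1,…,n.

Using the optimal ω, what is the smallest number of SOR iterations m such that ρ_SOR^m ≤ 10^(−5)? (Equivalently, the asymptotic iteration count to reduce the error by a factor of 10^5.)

m = 246

½·tridiag(1,0,1) at n=133: λ_k = cos(kπ/134); max |λ| at k=1 ⇒ ρ_J = cos(π/134) ≈ 0.9997252.
√(1 − cos²(π/134)) = sin(π/134) ≈ 0.0234426.
ω* = 2/(1+0.0234426) = 1.9541887
ρ_SOR = ω* − 1 ≈ 0.9541887.
(0.9541887)^m ≤ 10^{−5}  ⇒  m·ln(0.9541887) ≤ −5·ln10  ⇒  m ≥ 245.510  ⇒  m = 246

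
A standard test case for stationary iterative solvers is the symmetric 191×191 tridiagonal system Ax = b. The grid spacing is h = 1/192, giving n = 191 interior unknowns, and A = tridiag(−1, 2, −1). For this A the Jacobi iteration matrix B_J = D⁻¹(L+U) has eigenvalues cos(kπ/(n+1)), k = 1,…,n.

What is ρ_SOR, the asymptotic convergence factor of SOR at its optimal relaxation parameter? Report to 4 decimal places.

ρ_SOR = 0.9678

With n=191, ρ(Jacobi) = cos(π/192) = 0.9999.
√(1 − cos²(π/192)) = sin(π/192) ≈ 0.01636.
Young: ω* = 2/(1+√(1−ρ_J²)) = 2/(1+0.01636) = 2/1.01636 = 1.9678.
and ρ(B_{ω*}) = 1.9678 − 1 = 0.9678.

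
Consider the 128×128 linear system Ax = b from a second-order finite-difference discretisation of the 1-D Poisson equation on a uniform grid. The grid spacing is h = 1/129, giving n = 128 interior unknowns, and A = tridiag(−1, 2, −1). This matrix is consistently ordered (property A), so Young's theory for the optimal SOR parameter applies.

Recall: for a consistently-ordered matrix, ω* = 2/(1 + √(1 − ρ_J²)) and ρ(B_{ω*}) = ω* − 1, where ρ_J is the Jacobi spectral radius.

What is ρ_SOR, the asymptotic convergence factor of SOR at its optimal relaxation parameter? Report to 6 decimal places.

½·tridiag(1,0,1) at n=128: λ_k = cos(kπ/129); max |λ| at k=1 ⇒ ρ_J = cos(π/129) ≈ 0.999703.
√(1−ρ_J²) simplifies to sin(π/129) = 0.0243510.
ω* = 2/(1+0.0243510) = 1.952456
ρ_SOR = ω* − 1 ≈ 0.952456.

ρ_SOR = 0.952456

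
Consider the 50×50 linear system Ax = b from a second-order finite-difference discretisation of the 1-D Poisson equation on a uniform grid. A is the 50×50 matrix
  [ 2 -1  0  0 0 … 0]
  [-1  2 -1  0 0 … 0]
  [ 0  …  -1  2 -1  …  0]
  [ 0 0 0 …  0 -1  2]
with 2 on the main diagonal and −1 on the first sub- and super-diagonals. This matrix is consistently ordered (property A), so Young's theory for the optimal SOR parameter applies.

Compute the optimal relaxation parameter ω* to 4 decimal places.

ω* = 1.8840

n=50: λ(B_J) = 1 − λ(A)/2 = cos(kπ/51); k=1 gives ρ_J = 0.9981.
1 − cos²(π/51) = sin²(π/51) ⇒ √(1−ρ_J²) = sin(π/51) = 0.06156.
Young: ω* = 2/(1+√(1−ρ_J²)) = 2/(1+0.06156) = 2/1.06156 = 1.8840.
Hence ρ(B_{ω*}) = 1.8840 − 1 = 0.8840.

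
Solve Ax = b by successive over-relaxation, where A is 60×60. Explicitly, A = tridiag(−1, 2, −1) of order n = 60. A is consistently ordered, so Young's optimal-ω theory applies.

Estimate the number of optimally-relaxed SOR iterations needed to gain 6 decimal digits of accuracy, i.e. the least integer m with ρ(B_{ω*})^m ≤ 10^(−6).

B_J for the 60×60 system has eigenvalues cos(kπ/61); ρ_J = cos(π/61) = 0.9986741.
1 − cos²(π/61) = sin²(π/61) ⇒ √(1−ρ_J²) = sin(π/61) = 0.0514788.
Young: ω* = 2/(1+√(1−ρ_J²)) = 2/(1+0.0514788) = 2/1.0514788 = 1.9020830.
At ω = 1.9020830 every |λ(B_ω)| = ω−1, so ρ_SOR = 0.9020830.
ρ_SOR^m ≤ 10^(−6) ⇔ m ≥ 6·ln10/(−ln 0.9020830) = 13.8155/0.103049 = 134.067; m = ⌈134.067⌉ = 135.

m = 135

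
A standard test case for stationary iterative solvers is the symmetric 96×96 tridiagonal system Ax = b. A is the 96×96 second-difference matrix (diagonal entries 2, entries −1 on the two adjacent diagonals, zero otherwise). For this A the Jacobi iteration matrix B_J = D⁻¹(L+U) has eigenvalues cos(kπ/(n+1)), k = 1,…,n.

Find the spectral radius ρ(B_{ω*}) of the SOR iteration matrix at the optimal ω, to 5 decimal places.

ρ_J = max_k |cos(kπ/97)| = cos(π/97) = 0.99948
1 − cos²(π/97) = sin²(π/97) ⇒ √(1−ρ_J²) = sin(π/97) = 0.032382.
Then 2/(1+√(1−ρ_J²)) = 2/(1+0.032382); ω* = 2/1.032382 = 1.93727.
At ω = 1.93727 every |λ(B_ω)| = ω−1, so ρ_SOR = 0.93727.

ρ_SOR = 0.93727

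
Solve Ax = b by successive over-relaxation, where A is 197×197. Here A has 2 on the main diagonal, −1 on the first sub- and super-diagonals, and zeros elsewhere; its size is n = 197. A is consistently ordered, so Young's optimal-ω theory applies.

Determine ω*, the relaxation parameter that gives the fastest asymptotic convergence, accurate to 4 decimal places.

ω* = 1.9688

n=197: λ(B_J) = 1 − λ(A)/2 = cos(kπ/198); k=1 gives ρ_J = 0.9999.
root = sin(π/198) = 0.01587  (since 1−cos² = sin²).
ω* = 2/(1 + 0.01587) = 2/1.01587 = 1.9688.
ρ_SOR = ω* − 1 = 1.9688 − 1 = 0.9688.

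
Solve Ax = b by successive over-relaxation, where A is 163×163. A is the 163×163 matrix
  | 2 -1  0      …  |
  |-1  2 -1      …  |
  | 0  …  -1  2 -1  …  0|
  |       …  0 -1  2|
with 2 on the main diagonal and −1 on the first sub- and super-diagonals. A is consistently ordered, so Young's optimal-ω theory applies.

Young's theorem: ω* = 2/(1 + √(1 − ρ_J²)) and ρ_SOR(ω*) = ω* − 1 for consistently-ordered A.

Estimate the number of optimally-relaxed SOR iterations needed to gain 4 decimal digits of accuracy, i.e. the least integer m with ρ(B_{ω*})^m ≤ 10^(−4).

With n=163, ρ(Jacobi) = cos(π/164) = 0.9998165.
√(1 − cos²(π/164)) = sin(π/164) ≈ 0.0191549.
So ω* = 2/1.0191549 = 1.9624102 (Young).
Hence ρ(B_{ω*}) = 1.9624102 − 1 = 0.9624102.
ρ_SOR^m ≤ 10^(−4) ⇔ m ≥ 4·ln10/(−ln 0.9624102) = 9.21034/0.0383145 = 240.388; m = ⌈240.388⌉ = 241.

m = 241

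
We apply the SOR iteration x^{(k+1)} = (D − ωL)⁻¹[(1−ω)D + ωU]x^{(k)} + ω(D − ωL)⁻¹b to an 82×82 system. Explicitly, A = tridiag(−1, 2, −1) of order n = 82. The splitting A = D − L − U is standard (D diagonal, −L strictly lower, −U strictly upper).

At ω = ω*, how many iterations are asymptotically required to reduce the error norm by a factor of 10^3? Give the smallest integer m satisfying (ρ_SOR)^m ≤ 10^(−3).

spectrum of D⁻¹(L+U) = {cos(kπ/83) : 1≤k≤82}; ρ_J = cos(π/83) = 0.9992838.
√(1−ρ_J²) simplifies to sin(π/83) = 0.0378415.
ω* = 2/(1 + 0.0378415) = 2/1.0378415 = 1.9270765.
and ρ(B_{ω*}) = 1.9270765 − 1 = 0.9270765.
For 3 digits: m = 3·ln10 / (−ln 0.9270765) = 6.90776/0.0757192 = 91.229; round up → m = 92.

m = 92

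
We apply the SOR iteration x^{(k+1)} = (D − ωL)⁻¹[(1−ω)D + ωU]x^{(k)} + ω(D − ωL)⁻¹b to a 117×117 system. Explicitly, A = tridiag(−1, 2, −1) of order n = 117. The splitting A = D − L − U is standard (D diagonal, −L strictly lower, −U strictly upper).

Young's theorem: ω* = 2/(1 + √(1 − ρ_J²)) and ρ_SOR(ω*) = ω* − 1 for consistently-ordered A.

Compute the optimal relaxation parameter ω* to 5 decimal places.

ω* = 1.94814

½·tridiag(1,0,1) at n=117: λ_k = cos(kπ/118); max |λ| at k=1 ⇒ ρ_J = cos(π/118) ≈ 0.99965.
√(1−ρ_J²) simplifies to sin(π/118) = 0.026621.
Then 2/(1+√(1−ρ_J²)) = 2/(1+0.026621); ω* = 2/1.026621 = 1.94814.
ρ_SOR = ω* − 1 = 1.94814 − 1 = 0.94814.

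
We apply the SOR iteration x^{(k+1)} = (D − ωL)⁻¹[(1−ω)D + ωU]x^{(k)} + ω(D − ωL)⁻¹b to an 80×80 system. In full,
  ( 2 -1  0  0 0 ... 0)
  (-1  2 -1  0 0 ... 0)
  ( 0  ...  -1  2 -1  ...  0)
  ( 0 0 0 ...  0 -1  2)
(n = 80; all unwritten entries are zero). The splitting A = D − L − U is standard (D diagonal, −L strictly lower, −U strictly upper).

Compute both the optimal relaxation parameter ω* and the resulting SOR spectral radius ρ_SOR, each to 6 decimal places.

ω* = 1.925344, ρ_SOR = 0.925344

With n=80, ρ(Jacobi) = cos(π/81) = 0.999248.
1 − cos²(π/81) = sin²(π/81) ⇒ √(1−ρ_J²) = sin(π/81) = 0.0387754.
[ω*] 2 ÷ (1 + 0.0387754) = 2 ÷ 1.0387754 = 1.925344.
ρ_SOR = ω* − 1 ≈ 0.925344.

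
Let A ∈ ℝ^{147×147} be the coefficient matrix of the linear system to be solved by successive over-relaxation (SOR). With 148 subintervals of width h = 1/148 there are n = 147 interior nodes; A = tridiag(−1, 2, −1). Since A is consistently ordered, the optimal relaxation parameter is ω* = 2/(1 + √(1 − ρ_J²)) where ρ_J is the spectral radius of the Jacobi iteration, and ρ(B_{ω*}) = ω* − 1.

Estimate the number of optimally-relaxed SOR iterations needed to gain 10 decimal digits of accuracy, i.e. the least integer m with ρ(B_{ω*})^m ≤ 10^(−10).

ρ_J = max_k |cos(kπ/148)| = cos(π/148) = 0.9997747
√(1−ρ_J²) simplifies to sin(π/148) = 0.0212254.
ω* = 2 / (1 + 0.0212254) = 2 / 1.0212254 ≈ 1.9584315.
ρ_SOR = ω* − 1 ≈ 0.9584315.
ρ_SOR^m ≤ 10^(−10) ⇔ m ≥ 10·ln10/(−ln 0.9584315) = 23.0259/0.0424572 = 542.332; m = ⌈542.332⌉ = 543.

m = 543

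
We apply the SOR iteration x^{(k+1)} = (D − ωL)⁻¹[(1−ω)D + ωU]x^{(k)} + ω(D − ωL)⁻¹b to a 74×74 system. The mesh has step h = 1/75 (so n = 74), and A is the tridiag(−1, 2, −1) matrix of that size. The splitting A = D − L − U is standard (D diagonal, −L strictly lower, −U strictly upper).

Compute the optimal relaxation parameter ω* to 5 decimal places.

B_J for the 74×74 system has eigenvalues cos(kπ/75); ρ_J = cos(π/75) = 0.99912.
√(1−ρ_J²) = |sin(π/75)| = 0.041876
[ω*] 2 ÷ (1 + 0.041876) = 2 ÷ 1.041876 = 1.91961.
At ω = 1.91961 every |λ(B_ω)| = ω−1, so ρ_SOR = 0.91961.

ω* = 1.91961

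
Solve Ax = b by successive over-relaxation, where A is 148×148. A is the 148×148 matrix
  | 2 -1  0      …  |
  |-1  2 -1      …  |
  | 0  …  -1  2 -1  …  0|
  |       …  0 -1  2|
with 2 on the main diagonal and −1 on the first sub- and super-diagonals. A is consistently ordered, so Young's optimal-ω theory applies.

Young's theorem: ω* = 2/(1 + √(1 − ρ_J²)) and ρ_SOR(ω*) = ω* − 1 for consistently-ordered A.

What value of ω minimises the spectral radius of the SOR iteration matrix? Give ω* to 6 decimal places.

ρ_J = max_k |cos(kπ/149)| = cos(π/149) = 0.999778
√(1 − cos²(π/149)) = sin(π/149) ≈ 0.0210830.
Then 2/(1+√(1−ρ_J²)) = 2/(1+0.0210830); ω* = 2/1.0210830 = 1.958705.
ρ(B_{ω*}) = ω*−1 = 0.958705

ω* = 1.958705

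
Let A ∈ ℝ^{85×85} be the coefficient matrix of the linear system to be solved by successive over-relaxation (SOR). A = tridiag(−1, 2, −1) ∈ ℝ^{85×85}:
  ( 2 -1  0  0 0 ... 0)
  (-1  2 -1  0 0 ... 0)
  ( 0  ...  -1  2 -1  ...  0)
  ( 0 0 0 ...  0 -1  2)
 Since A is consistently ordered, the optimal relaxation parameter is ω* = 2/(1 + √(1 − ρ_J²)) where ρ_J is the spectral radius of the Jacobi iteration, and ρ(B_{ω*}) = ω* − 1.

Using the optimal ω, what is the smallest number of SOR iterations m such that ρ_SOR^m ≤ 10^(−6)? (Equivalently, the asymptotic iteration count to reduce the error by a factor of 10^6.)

spectrum of D⁻¹(L+U) = {cos(kπ/86) : 1≤k≤85}; ρ_J = cos(π/86) = 0.9993328.
√(1−ρ_J²) simplifies to sin(π/86) = 0.0365220.
[ω*] 2 ÷ (1 + 0.0365220) = 2 ÷ 1.0365220 = 1.9295297.
and ρ(B_{ω*}) = 1.9295297 − 1 = 0.9295297.
(0.9295297)^m ≤ 10^{−6}  ⇒  m·ln(0.9295297) ≤ −6·ln10  ⇒  m ≥ 189.055  ⇒  m = 190

m = 190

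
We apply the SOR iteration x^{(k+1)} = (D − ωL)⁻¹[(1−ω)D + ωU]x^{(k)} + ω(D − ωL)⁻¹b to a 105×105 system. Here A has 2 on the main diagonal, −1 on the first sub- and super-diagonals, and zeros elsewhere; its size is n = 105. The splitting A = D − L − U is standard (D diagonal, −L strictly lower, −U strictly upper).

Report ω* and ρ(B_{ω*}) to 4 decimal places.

n=105: λ(B_J) = 1 − λ(A)/2 = cos(kπ/106); k=1 gives ρ_J = 0.9996.
√(1 − cos²(π/106)) = sin(π/106) ≈ 0.02963.
[ω*] 2 ÷ (1 + 0.02963) = 2 ÷ 1.02963 = 1.9424.
ρ_SOR = ω* − 1 = 1.9424 − 1 = 0.9424.

ω* = 1.9424, ρ_SOR = 0.9424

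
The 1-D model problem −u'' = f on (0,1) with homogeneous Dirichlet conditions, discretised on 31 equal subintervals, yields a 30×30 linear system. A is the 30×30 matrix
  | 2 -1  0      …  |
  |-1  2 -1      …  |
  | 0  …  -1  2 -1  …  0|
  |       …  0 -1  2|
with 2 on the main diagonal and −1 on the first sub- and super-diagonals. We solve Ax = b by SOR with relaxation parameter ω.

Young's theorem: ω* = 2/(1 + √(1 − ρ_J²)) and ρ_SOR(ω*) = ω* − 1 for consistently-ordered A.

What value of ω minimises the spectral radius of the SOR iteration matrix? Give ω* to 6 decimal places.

n=30: λ(B_J) = 1 − λ(A)/2 = cos(kπ/31); k=1 gives ρ_J = 0.994869.
root = sin(π/31) = 0.1011683  (since 1−cos² = sin²).
Young: ω* = 2/(1+√(1−ρ_J²)) = 2/(1+0.1011683) = 2/1.1011683 = 1.816253.
[ρ_SOR] ω* − 1 = 0.816253.

ω* = 1.816253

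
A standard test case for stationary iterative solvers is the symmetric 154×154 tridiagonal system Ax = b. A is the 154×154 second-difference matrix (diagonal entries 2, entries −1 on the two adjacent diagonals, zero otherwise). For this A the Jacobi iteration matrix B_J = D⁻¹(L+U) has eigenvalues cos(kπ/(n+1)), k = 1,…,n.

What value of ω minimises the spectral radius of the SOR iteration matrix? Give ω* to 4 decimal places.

ω* = 1.9603

ρ_J = max_k |cos(kπ/155)| = cos(π/155) = 0.9998
root = sin(π/155) = 0.02027  (since 1−cos² = sin²).
So ω* = 2/1.02027 = 1.9603 (Young).
At ω = 1.9603 every |λ(B_ω)| = ω−1, so ρ_SOR = 0.9603.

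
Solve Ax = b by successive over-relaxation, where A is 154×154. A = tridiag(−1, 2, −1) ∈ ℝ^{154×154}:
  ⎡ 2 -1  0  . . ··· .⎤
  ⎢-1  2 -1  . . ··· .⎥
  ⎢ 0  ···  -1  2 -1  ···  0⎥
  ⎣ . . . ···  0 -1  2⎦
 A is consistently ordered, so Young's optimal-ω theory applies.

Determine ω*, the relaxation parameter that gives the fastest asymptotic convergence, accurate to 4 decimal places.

spectrum of D⁻¹(L+U) = {cos(kπ/155) : 1≤k≤154}; ρ_J = cos(π/155) = 0.9998.
root = sin(π/155) = 0.02027  (since 1−cos² = sin²).
Young: ω* = 2/(1+√(1−ρ_J²)) = 2/(1+0.02027) = 2/1.02027 = 1.9603.
At ω = 1.9603 every |λ(B_ω)| = ω−1, so ρ_SOR = 0.9603.

ω* = 1.9603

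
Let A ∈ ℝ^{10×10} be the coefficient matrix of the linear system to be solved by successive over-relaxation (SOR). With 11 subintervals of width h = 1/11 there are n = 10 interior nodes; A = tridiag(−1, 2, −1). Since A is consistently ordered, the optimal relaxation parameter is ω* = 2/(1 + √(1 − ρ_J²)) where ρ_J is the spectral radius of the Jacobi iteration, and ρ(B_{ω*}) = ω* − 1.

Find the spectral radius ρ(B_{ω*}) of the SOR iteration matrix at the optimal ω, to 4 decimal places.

ρ_J = max_k |cos(kπ/11)| = cos(π/11) = 0.9595
1 − cos²(π/11) = sin²(π/11) ⇒ √(1−ρ_J²) = sin(π/11) = 0.28173.
ω* = 2/(1 + 0.28173) = 2/1.28173 = 1.5604.
and ρ(B_{ω*}) = 1.5604 − 1 = 0.5604.

ρ_SOR = 0.5604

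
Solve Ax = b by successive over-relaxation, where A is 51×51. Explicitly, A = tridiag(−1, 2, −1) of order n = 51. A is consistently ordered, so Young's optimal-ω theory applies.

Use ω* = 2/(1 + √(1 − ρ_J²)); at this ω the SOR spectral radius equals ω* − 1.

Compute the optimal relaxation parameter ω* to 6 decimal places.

ω* = 1.886119

n=51: λ(B_J) = 1 − λ(A)/2 = cos(kπ/52); k=1 gives ρ_J = 0.998176.
root = sin(π/52) = 0.0603785  (since 1−cos² = sin²).
So ω* = 2/1.0603785 = 1.886119 (Young).
and ρ(B_{ω*}) = 1.886119 − 1 = 0.886119.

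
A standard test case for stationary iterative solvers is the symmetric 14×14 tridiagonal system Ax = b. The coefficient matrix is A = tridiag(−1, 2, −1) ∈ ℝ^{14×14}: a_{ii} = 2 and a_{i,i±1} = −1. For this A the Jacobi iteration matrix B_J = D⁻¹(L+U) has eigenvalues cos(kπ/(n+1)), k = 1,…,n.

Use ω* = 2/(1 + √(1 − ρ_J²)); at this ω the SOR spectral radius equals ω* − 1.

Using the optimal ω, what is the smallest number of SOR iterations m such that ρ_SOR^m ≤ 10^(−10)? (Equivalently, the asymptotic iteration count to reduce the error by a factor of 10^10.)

B_J for the 14×14 system has eigenvalues cos(kπ/15); ρ_J = cos(π/15) = 0.9781476.
1 − cos²(π/15) = sin²(π/15) ⇒ √(1−ρ_J²) = sin(π/15) = 0.2079117.
Young: ω* = 2/(1+√(1−ρ_J²)) = 2/(1+0.2079117) = 2/1.2079117 = 1.6557502.
At ω = 1.6557502 every |λ(B_ω)| = ω−1, so ρ_SOR = 0.6557502.
10·ln10 = 23.0259; −ln(0.6557502) = 0.421975; m = ⌈23.0259/0.421975⌉ = ⌈54.567⌉ = 55.

m = 55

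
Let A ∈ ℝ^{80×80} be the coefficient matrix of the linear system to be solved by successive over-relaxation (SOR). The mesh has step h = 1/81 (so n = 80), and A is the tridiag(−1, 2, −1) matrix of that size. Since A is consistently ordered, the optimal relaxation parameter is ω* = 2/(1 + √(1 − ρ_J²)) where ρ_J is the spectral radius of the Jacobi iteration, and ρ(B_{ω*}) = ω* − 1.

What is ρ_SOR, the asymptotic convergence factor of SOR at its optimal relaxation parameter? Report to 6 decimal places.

ρ_SOR = 0.925344

B_J for the 80×80 system has eigenvalues cos(kπ/81); ρ_J = cos(π/81) = 0.999248.
root = sin(π/81) = 0.0387754  (since 1−cos² = sin²).
[ω*] 2 ÷ (1 + 0.0387754) = 2 ÷ 1.0387754 = 1.925344.
[ρ_SOR] ω* − 1 = 0.925344.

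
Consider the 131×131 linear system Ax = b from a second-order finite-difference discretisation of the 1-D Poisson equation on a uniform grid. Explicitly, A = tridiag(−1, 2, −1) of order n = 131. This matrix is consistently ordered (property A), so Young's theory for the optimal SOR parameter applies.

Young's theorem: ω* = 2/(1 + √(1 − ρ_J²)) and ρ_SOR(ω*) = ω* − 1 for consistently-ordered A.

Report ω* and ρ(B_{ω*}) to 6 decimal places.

[ρ_J] n=131: ρ(B_J) = cos(π/(n+1)) = cos(π/132) = 0.999717.
root = sin(π/132) = 0.0237977  (since 1−cos² = sin²).
ω* = 2/(1 + 0.0237977) = 2/1.0237977 = 1.953511.
ρ(B_{ω*}) = ω*−1 = 0.953511

ω* = 1.953511, ρ_SOR = 0.953511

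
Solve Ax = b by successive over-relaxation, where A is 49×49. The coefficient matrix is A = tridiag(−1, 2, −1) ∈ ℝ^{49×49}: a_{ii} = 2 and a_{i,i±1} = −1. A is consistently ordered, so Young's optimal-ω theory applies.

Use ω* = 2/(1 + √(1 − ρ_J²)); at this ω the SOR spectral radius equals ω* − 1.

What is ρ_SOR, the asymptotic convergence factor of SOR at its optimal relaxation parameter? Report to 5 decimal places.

ρ_SOR = 0.88184

spectrum of D⁻¹(L+U) = {cos(kπ/50) : 1≤k≤49}; ρ_J = cos(π/50) = 0.99803.
1 − cos²(π/50) = sin²(π/50) ⇒ √(1−ρ_J²) = sin(π/50) = 0.062791.
ω* = 2 / (1 + 0.062791) = 2 / 1.062791 ≈ 1.88184.
ρ(B_{ω*}) = ω*−1 = 0.88184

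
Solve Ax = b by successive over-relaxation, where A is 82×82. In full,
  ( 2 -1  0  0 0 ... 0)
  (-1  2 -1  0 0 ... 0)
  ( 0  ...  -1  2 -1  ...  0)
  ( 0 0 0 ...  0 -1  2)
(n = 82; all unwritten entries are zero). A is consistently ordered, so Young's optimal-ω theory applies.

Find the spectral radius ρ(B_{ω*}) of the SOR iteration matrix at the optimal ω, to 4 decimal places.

ρ_SOR = 0.9271

B_J for the 82×82 system has eigenvalues cos(kπ/83); ρ_J = cos(π/83) = 0.9993.
√(1−ρ_J²) = |sin(π/83)| = 0.03784
ω* = 2/(1 + 0.03784) = 2/1.03784 = 1.9271.
ρ_SOR = ω* − 1 = 1.9271 − 1 = 0.9271.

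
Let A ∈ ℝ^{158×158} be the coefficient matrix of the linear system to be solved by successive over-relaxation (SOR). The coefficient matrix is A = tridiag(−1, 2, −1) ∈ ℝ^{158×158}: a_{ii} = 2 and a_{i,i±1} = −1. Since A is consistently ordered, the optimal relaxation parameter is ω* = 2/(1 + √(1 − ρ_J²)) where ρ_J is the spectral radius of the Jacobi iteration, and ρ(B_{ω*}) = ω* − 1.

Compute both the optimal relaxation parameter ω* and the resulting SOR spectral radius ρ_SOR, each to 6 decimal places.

ω* = 1.961251, ρ_SOR = 0.961251

ρ_J = max_k |cos(kπ/159)| = cos(π/159) = 0.999805
√(1−ρ_J²) = |sin(π/159)| = 0.0197572
ω* = 2/(1 + 0.0197572) = 2/1.0197572 = 1.961251.
[ρ_SOR] ω* − 1 = 0.961251.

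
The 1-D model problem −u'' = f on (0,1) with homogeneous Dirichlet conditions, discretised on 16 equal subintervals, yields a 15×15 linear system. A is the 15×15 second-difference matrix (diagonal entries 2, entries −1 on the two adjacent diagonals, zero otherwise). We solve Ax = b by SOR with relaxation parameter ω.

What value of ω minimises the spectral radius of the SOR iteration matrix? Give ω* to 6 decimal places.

ω* = 1.673514

spectrum of D⁻¹(L+U) = {cos(kπ/16) : 1≤k≤15}; ρ_J = cos(π/16) = 0.980785.
√(1−ρ_J²) = |sin(π/16)| = 0.1950903
[ω*] 2 ÷ (1 + 0.1950903) = 2 ÷ 1.1950903 = 1.673514.
and ρ(B_{ω*}) = 1.673514 − 1 = 0.673514.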